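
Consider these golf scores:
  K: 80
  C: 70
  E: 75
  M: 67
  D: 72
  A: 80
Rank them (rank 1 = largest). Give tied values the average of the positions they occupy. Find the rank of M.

6

Sorted (descending): 80, 80, 75, 72, 70, 67
The 2 values of 80 occupy positions 1–2 → average rank (1+2)/2 = 1.5.
M has value 67 → rank 6.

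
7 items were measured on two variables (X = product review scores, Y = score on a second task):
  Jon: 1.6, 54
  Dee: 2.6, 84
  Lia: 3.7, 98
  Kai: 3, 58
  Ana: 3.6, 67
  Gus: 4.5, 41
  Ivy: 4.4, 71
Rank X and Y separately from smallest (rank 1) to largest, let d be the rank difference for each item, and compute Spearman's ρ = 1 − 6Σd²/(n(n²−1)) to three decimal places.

Ranks of variable 1: 1, 2, 5, 3, 4, 7, 6
Ranks of variable 2: 2, 6, 7, 3, 4, 1, 5
d = r₁ − r₂: -1, -4, -2, 0, 0, 6, 1
d²: 1, 16, 4, 0, 0, 36, 1; Σd² = 58
ρ = 1 − 6·58/(7·48) = 1 − 348/336 = -0.036

-0.036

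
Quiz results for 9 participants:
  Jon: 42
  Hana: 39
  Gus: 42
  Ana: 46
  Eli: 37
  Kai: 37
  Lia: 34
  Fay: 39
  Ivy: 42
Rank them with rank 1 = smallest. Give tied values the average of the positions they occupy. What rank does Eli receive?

Sorted (ascending): 34, 37, 37, 39, 39, 42, 42, 42, 46
The 2 values of 37 occupy positions 2–3 → average rank (2+3)/2 = 2.5.
The 2 values of 39 occupy positions 4–5 → average rank (4+5)/2 = 4.5.
The 3 values of 42 occupy positions 6–8 → average rank 7.
Eli has value 37 → rank 2.5.

2.5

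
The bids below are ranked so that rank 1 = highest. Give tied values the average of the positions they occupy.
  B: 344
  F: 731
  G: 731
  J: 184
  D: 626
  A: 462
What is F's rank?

Sorted (descending): 731, 731, 626, 462, 344, 184
The 2 values of 731 occupy positions 1–2 → average rank (1+2)/2 = 1.5.
F has value 731 → rank 1.5.

1.5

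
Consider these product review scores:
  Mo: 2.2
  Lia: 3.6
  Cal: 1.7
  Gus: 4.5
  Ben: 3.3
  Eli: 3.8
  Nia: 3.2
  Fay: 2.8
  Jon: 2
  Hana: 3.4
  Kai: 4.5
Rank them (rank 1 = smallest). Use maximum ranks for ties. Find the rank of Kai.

11

Sorted (ascending): 1.7, 2, 2.2, 2.8, 3.2, 3.3, 3.4, 3.6, 3.8, 4.5, 4.5
The 2 values of 4.5 occupy positions 10–11 → each gets rank 11.
Kai has value 4.5 → rank 11.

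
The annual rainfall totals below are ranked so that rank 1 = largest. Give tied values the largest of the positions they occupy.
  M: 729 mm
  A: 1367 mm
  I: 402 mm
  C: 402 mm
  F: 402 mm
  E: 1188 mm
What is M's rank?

3

Sorted (descending): 1367, 1188, 729, 402, 402, 402
The 3 values of 402 occupy positions 4–6 → each gets rank 6.
M has value 729 mm → rank 3.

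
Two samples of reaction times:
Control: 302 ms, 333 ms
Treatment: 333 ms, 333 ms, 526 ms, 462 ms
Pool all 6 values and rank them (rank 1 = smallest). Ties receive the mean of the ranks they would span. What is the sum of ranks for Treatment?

17

Sorted (ascending): 302, 333, 333, 333, 462, 526
The 3 values of 333 occupy positions 2–4 → average rank 3.
Treatment values → pooled ranks: 333→3, 333→3, 526→6, 462→5
Rank sum = 3 + 3 + 6 + 5 = 17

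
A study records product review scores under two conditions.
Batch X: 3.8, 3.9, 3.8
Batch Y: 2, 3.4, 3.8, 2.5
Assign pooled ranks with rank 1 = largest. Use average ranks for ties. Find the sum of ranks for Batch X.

7

Sorted (descending): 3.9, 3.8, 3.8, 3.8, 3.4, 2.5, 2
The 3 values of 3.8 occupy positions 2–4 → average rank 3.
Batch X values → pooled ranks: 3.8→3, 3.9→1, 3.8→3
Rank sum = 3 + 1 + 3 = 7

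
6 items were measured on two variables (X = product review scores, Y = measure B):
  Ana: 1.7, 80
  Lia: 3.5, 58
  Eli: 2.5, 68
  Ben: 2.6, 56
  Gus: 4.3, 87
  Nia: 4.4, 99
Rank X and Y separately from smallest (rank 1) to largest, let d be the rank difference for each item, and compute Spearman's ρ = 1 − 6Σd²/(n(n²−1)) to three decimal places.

Ranks of variable 1: 1, 4, 2, 3, 5, 6
Ranks of variable 2: 4, 2, 3, 1, 5, 6
d = r₁ − r₂: -3, 2, -1, 2, 0, 0
d²: 9, 4, 1, 4, 0, 0; Σd² = 18
ρ = 1 − 6·18/(6·35) = 1 − 108/210 = 0.486

0.486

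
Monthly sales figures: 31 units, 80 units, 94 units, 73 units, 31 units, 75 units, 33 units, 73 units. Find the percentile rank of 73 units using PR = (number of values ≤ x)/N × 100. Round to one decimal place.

N = 8.
Strictly below 73: 3. Equal to 73: 2.
PR = 5/8 × 100 = 62.5

62.5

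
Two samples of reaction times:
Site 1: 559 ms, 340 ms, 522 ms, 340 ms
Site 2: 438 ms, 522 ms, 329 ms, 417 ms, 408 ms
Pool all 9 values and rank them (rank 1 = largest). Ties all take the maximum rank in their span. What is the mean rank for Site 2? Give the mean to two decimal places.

Sorted (descending): 559, 522, 522, 438, 417, 408, 340, 340, 329
The 2 values of 522 occupy positions 2–3 → each gets rank 3.
The 2 values of 340 occupy positions 7–8 → each gets rank 8.
Site 2 values → pooled ranks: 438→4, 522→3, 329→9, 417→5, 408→6
Mean rank = (4 + 3 + 9 + 5 + 6) / 5 = 5.40

5.40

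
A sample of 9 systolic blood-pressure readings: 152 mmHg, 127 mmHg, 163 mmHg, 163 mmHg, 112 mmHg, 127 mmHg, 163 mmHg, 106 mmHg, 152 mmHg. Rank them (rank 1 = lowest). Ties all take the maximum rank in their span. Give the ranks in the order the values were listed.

6, 4, 9, 9, 2, 4, 9, 1, 6

Sorted (ascending): 106, 112, 127, 127, 152, 152, 163, 163, 163
The 2 values of 127 occupy positions 3–4 → each gets rank 4.
The 2 values of 152 occupy positions 5–6 → each gets rank 6.
The 3 values of 163 occupy positions 7–9 → each gets rank 9.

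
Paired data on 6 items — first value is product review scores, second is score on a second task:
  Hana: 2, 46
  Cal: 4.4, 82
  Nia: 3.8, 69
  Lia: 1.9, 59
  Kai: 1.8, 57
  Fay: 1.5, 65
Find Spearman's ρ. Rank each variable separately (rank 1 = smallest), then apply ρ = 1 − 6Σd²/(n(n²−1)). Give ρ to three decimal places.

Ranks of variable 1: 4, 6, 5, 3, 2, 1
Ranks of variable 2: 1, 6, 5, 3, 2, 4
d = r₁ − r₂: 3, 0, 0, 0, 0, -3
d²: 9, 0, 0, 0, 0, 9; Σd² = 18
ρ = 1 − 6·18/(6·35) = 1 − 108/210 = 0.486

0.486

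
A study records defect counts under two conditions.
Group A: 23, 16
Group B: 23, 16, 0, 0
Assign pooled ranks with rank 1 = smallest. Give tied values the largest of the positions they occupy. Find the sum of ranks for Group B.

14

Sorted (ascending): 0, 0, 16, 16, 23, 23
The 2 values of 0 occupy positions 1–2 → each gets rank 2.
The 2 values of 16 occupy positions 3–4 → each gets rank 4.
The 2 values of 23 occupy positions 5–6 → each gets rank 6.
Group B values → pooled ranks: 23→6, 16→4, 0→2, 0→2
Rank sum = 6 + 4 + 2 + 2 = 14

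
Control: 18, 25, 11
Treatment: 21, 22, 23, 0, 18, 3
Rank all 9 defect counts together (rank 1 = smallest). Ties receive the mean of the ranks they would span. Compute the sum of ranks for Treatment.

Sorted (ascending): 0, 3, 11, 18, 18, 21, 22, 23, 25
The 2 values of 18 occupy positions 4–5 → average rank (4+5)/2 = 4.5.
Treatment values → pooled ranks: 21→6, 22→7, 23→8, 0→1, 18→4.5, 3→2
Rank sum = 6 + 7 + 8 + 1 + 4.5 + 2 = 28.5

28.5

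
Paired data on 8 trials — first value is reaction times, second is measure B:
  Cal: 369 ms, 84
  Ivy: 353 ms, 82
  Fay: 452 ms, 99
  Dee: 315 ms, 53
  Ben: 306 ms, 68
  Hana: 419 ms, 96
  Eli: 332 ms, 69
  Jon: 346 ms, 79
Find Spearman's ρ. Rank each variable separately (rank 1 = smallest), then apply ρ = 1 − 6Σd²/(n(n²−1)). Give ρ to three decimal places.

Ranks of variable 1: 6, 5, 8, 2, 1, 7, 3, 4
Ranks of variable 2: 6, 5, 8, 1, 2, 7, 3, 4
d = r₁ − r₂: 0, 0, 0, 1, -1, 0, 0, 0
d²: 0, 0, 0, 1, 1, 0, 0, 0; Σd² = 2
ρ = 1 − 6·2/(8·63) = 1 − 12/504 = 0.976

0.976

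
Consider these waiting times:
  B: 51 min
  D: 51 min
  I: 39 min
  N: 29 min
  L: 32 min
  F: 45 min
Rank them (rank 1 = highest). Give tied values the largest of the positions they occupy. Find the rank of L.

Sorted (descending): 51, 51, 45, 39, 32, 29
The 2 values of 51 occupy positions 1–2 → each gets rank 2.
L has value 32 min → rank 5.

5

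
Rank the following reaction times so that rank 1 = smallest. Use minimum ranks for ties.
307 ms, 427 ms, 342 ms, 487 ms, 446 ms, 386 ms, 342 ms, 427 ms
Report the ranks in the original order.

Sorted (ascending): 307, 342, 342, 386, 427, 427, 446, 487
The 2 values of 342 occupy positions 2–3 → each gets rank 2.
The 2 values of 427 occupy positions 5–6 → each gets rank 5.

1, 5, 2, 8, 7, 4, 2, 5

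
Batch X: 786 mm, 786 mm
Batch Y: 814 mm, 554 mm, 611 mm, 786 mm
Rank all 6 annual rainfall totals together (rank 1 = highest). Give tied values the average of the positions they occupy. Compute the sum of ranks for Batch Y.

15

Sorted (descending): 814, 786, 786, 786, 611, 554
The 3 values of 786 occupy positions 2–4 → average rank 3.
Batch Y values → pooled ranks: 814→1, 554→6, 611→5, 786→3
Rank sum = 1 + 6 + 5 + 3 = 15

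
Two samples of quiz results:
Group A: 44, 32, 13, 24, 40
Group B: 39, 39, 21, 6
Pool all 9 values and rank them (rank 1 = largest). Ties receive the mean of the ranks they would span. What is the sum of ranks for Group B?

Sorted (descending): 44, 40, 39, 39, 32, 24, 21, 13, 6
The 2 values of 39 occupy positions 3–4 → average rank (3+4)/2 = 3.5.
Group B values → pooled ranks: 39→3.5, 39→3.5, 21→7, 6→9
Rank sum = 3.5 + 3.5 + 7 + 9 = 23

23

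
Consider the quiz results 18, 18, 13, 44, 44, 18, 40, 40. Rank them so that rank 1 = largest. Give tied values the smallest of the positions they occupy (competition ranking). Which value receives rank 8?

Sorted (descending): 44, 44, 40, 40, 18, 18, 18, 13
The 2 values of 44 occupy positions 1–2 → each gets rank 1.
The 2 values of 40 occupy positions 3–4 → each gets rank 3.
The 3 values of 18 occupy positions 5–7 → each gets rank 5.
Rank 8 → value 13.

13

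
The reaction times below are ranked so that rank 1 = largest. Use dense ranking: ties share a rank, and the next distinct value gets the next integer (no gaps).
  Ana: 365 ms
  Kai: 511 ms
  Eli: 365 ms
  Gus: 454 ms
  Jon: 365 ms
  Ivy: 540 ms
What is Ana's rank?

4

Sorted (descending): 540, 511, 454, 365, 365, 365
The 3 values of 365 share dense rank 4.
Remaining distinct values take the next consecutive integers.
Ana has value 365 ms → rank 4.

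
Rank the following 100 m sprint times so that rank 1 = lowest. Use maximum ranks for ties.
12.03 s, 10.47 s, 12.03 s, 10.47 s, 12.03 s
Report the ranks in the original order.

Sorted (ascending): 10.47, 10.47, 12.03, 12.03, 12.03
The 2 values of 10.47 occupy positions 1–2 → each gets rank 2.
The 3 values of 12.03 occupy positions 3–5 → each gets rank 5.

5, 2, 5, 2, 5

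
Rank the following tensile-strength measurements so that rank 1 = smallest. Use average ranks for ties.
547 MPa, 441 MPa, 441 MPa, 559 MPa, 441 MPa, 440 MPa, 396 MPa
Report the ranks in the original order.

6, 4, 4, 7, 4, 2, 1

Sorted (ascending): 396, 440, 441, 441, 441, 547, 559
The 3 values of 441 occupy positions 3–5 → average rank 4.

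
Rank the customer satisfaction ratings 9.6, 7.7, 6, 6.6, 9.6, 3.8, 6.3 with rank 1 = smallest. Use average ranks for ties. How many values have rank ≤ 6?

5

Sorted (ascending): 3.8, 6, 6.3, 6.6, 7.7, 9.6, 9.6
The 2 values of 9.6 occupy positions 6–7 → average rank (6+7)/2 = 6.5.
Ranks ≤ 6: {1, 2, 3, 4, 5} → 5 values.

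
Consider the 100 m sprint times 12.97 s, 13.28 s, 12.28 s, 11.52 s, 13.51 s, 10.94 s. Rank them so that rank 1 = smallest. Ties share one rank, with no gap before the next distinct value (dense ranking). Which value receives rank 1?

Sorted (ascending): 10.94, 11.52, 12.28, 12.97, 13.28, 13.51
No ties — each value takes its position as its rank.
Rank 1 → value 10.94.

10.94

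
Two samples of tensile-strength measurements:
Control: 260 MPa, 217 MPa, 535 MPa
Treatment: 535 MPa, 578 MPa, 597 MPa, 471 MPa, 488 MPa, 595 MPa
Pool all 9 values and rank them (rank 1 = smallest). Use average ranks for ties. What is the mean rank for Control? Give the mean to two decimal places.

2.83

Sorted (ascending): 217, 260, 471, 488, 535, 535, 578, 595, 597
The 2 values of 535 occupy positions 5–6 → average rank (5+6)/2 = 5.5.
Control values → pooled ranks: 260→2, 217→1, 535→5.5
Mean rank = (2 + 1 + 5.5) / 3 = 2.83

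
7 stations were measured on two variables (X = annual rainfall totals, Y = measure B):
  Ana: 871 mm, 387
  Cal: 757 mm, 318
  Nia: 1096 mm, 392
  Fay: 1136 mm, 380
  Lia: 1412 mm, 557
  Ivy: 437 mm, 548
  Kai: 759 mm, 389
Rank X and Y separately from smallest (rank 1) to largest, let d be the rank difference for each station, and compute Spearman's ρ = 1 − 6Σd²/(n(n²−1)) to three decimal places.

0.214

Ranks of variable 1: 4, 2, 5, 6, 7, 1, 3
Ranks of variable 2: 3, 1, 5, 2, 7, 6, 4
d = r₁ − r₂: 1, 1, 0, 4, 0, -5, -1
d²: 1, 1, 0, 16, 0, 25, 1; Σd² = 44
ρ = 1 − 6·44/(7·48) = 1 − 264/336 = 0.214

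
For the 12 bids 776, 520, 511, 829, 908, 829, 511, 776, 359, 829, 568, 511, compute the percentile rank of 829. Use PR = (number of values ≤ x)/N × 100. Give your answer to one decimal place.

N = 12.
Strictly below 829: 8. Equal to 829: 3.
PR = 11/12 × 100 = 91.7

91.7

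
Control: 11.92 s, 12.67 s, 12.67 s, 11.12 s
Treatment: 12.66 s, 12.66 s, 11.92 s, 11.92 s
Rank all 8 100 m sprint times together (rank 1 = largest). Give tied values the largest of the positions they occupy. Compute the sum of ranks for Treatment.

Sorted (descending): 12.67, 12.67, 12.66, 12.66, 11.92, 11.92, 11.92, 11.12
The 2 values of 12.67 occupy positions 1–2 → each gets rank 2.
The 2 values of 12.66 occupy positions 3–4 → each gets rank 4.
The 3 values of 11.92 occupy positions 5–7 → each gets rank 7.
Treatment values → pooled ranks: 12.66→4, 12.66→4, 11.92→7, 11.92→7
Rank sum = 4 + 4 + 7 + 7 = 22

22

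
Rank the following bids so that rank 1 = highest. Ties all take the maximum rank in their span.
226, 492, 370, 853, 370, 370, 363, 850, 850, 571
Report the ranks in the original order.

10, 5, 8, 1, 8, 8, 9, 3, 3, 4

Sorted (descending): 853, 850, 850, 571, 492, 370, 370, 370, 363, 226
The 2 values of 850 occupy positions 2–3 → each gets rank 3.
The 3 values of 370 occupy positions 6–8 → each gets rank 8.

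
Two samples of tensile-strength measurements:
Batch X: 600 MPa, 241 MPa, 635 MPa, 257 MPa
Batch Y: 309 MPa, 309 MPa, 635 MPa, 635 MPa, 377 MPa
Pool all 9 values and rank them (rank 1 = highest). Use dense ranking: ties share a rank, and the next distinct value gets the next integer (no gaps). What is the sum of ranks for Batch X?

14

Sorted (descending): 635, 635, 635, 600, 377, 309, 309, 257, 241
The 3 values of 635 share dense rank 1.
The 2 values of 309 share dense rank 4.
Remaining distinct values take the next consecutive integers.
Batch X values → pooled ranks: 600→2, 241→6, 635→1, 257→5
Rank sum = 2 + 6 + 1 + 5 = 14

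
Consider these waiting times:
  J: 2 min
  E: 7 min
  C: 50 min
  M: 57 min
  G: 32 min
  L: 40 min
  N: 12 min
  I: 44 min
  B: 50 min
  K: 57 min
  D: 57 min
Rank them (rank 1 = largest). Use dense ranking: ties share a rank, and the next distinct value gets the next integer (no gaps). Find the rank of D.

Sorted (descending): 57, 57, 57, 50, 50, 44, 40, 32, 12, 7, 2
The 3 values of 57 share dense rank 1.
The 2 values of 50 share dense rank 2.
Remaining distinct values take the next consecutive integers.
D has value 57 min → rank 1.

1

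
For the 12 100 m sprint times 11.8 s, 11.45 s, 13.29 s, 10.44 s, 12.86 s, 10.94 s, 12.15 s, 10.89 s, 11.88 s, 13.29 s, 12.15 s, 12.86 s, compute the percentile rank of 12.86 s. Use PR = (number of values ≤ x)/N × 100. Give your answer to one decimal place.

N = 12.
Strictly below 12.86: 8. Equal to 12.86: 2.
PR = 10/12 × 100 = 83.3

83.3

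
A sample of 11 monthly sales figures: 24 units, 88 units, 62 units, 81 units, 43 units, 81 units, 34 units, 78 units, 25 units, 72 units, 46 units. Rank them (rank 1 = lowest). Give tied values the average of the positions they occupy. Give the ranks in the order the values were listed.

1, 11, 6, 9.5, 4, 9.5, 3, 8, 2, 7, 5

Sorted (ascending): 24, 25, 34, 43, 46, 62, 72, 78, 81, 81, 88
The 2 values of 81 occupy positions 9–10 → average rank (9+10)/2 = 9.5.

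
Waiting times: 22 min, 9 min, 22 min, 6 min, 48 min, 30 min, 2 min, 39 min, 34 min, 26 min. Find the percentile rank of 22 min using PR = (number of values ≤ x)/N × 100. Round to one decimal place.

N = 10.
Strictly below 22: 3. Equal to 22: 2.
PR = 5/10 × 100 = 50.0

50.0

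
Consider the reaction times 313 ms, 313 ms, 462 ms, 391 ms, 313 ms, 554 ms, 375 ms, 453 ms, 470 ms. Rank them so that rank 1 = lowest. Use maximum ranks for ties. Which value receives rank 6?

453

Sorted (ascending): 313, 313, 313, 375, 391, 453, 462, 470, 554
The 3 values of 313 occupy positions 1–3 → each gets rank 3.
Rank 6 → value 453.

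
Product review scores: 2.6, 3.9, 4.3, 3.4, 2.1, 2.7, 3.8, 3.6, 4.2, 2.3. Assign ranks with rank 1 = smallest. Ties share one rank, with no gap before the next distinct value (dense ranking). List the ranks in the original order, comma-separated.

3, 8, 10, 5, 1, 4, 7, 6, 9, 2

Sorted (ascending): 2.1, 2.3, 2.6, 2.7, 3.4, 3.6, 3.8, 3.9, 4.2, 4.3
No ties — each value takes its position as its rank.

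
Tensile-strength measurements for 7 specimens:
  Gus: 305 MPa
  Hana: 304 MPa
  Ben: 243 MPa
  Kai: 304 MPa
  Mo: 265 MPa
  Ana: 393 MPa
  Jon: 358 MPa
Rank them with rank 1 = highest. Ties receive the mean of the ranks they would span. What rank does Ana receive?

Sorted (descending): 393, 358, 305, 304, 304, 265, 243
The 2 values of 304 occupy positions 4–5 → average rank (4+5)/2 = 4.5.
Ana has value 393 MPa → rank 1.

1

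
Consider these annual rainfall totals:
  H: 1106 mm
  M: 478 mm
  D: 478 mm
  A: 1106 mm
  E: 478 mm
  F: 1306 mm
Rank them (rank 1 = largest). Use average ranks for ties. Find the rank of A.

Sorted (descending): 1306, 1106, 1106, 478, 478, 478
The 2 values of 1106 occupy positions 2–3 → average rank (2+3)/2 = 2.5.
The 3 values of 478 occupy positions 4–6 → average rank 5.
A has value 1106 mm → rank 2.5.

2.5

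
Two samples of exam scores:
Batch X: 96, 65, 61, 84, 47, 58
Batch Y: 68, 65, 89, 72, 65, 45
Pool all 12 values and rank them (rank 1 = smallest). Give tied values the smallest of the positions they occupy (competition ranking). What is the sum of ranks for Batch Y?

Sorted (ascending): 45, 47, 58, 61, 65, 65, 65, 68, 72, 84, 89, 96
The 3 values of 65 occupy positions 5–7 → each gets rank 5.
Batch Y values → pooled ranks: 68→8, 65→5, 89→11, 72→9, 65→5, 45→1
Rank sum = 8 + 5 + 11 + 9 + 5 + 1 = 39

39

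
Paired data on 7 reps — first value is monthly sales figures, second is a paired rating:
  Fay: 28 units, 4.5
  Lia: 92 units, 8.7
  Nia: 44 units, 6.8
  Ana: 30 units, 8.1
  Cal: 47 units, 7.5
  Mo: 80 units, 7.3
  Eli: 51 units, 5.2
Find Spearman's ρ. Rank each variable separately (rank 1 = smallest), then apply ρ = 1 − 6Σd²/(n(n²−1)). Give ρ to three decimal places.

0.464

Ranks of variable 1: 1, 7, 3, 2, 4, 6, 5
Ranks of variable 2: 1, 7, 3, 6, 5, 4, 2
d = r₁ − r₂: 0, 0, 0, -4, -1, 2, 3
d²: 0, 0, 0, 16, 1, 4, 9; Σd² = 30
ρ = 1 − 6·30/(7·48) = 1 − 180/336 = 0.464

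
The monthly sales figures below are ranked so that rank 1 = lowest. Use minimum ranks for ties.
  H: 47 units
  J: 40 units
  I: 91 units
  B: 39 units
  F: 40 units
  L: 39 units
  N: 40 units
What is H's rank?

Sorted (ascending): 39, 39, 40, 40, 40, 47, 91
The 2 values of 39 occupy positions 1–2 → each gets rank 1.
The 3 values of 40 occupy positions 3–5 → each gets rank 3.
H has value 47 units → rank 6.

6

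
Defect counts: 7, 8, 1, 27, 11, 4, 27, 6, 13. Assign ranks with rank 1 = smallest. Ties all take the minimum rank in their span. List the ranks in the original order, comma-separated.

4, 5, 1, 8, 6, 2, 8, 3, 7

Sorted (ascending): 1, 4, 6, 7, 8, 11, 13, 27, 27
The 2 values of 27 occupy positions 8–9 → each gets rank 8.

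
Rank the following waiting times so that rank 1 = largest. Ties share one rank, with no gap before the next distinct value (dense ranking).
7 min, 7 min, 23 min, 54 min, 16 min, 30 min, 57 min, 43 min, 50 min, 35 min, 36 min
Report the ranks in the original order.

10, 10, 8, 2, 9, 7, 1, 4, 3, 6, 5

Sorted (descending): 57, 54, 50, 43, 36, 35, 30, 23, 16, 7, 7
The 2 values of 7 share dense rank 10.
Remaining distinct values take the next consecutive integers.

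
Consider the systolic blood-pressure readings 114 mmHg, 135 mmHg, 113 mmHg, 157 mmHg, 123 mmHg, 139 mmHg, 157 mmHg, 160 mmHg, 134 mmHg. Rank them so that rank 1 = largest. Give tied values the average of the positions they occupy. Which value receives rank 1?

160

Sorted (descending): 160, 157, 157, 139, 135, 134, 123, 114, 113
The 2 values of 157 occupy positions 2–3 → average rank (2+3)/2 = 2.5.
Rank 1 → value 160.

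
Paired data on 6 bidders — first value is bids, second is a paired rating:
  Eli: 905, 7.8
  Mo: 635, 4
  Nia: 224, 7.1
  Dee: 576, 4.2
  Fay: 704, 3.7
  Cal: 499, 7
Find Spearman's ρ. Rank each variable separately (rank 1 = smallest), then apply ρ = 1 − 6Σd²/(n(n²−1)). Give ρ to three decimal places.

-0.143

Ranks of variable 1: 6, 4, 1, 3, 5, 2
Ranks of variable 2: 6, 2, 5, 3, 1, 4
d = r₁ − r₂: 0, 2, -4, 0, 4, -2
d²: 0, 4, 16, 0, 16, 4; Σd² = 40
ρ = 1 − 6·40/(6·35) = 1 − 240/210 = -0.143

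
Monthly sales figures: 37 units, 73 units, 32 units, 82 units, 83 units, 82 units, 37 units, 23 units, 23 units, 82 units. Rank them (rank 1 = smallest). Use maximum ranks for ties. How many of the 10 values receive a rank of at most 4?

Sorted (ascending): 23, 23, 32, 37, 37, 73, 82, 82, 82, 83
The 2 values of 23 occupy positions 1–2 → each gets rank 2.
The 2 values of 37 occupy positions 4–5 → each gets rank 5.
The 3 values of 82 occupy positions 7–9 → each gets rank 9.
Ranks ≤ 4: {2, 2, 3} → 3 values.

3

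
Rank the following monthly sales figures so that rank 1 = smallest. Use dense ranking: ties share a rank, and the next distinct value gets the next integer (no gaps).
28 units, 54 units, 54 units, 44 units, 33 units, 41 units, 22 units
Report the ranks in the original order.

2, 6, 6, 5, 3, 4, 1

Sorted (ascending): 22, 28, 33, 41, 44, 54, 54
The 2 values of 54 share dense rank 6.
Remaining distinct values take the next consecutive integers.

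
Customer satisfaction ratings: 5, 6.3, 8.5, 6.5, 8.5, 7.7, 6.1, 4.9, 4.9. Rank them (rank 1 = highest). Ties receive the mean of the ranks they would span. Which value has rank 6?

Sorted (descending): 8.5, 8.5, 7.7, 6.5, 6.3, 6.1, 5, 4.9, 4.9
The 2 values of 8.5 occupy positions 1–2 → average rank (1+2)/2 = 1.5.
The 2 values of 4.9 occupy positions 8–9 → average rank (8+9)/2 = 8.5.
Rank 6 → value 6.1.

6.1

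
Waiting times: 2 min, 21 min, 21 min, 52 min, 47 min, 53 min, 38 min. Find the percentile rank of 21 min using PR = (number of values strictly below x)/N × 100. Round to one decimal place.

N = 7.
Strictly below 21: 1. Equal to 21: 2.
PR = 1/7 × 100 = 14.3

14.3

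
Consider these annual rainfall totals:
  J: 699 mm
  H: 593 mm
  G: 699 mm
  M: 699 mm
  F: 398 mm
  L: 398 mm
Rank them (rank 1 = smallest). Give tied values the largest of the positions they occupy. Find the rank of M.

6

Sorted (ascending): 398, 398, 593, 699, 699, 699
The 2 values of 398 occupy positions 1–2 → each gets rank 2.
The 3 values of 699 occupy positions 4–6 → each gets rank 6.
M has value 699 mm → rank 6.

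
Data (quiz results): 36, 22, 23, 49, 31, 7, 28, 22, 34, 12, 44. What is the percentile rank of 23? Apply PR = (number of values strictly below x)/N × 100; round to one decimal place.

N = 11.
Strictly below 23: 4. Equal to 23: 1.
PR = 4/11 × 100 = 36.4

36.4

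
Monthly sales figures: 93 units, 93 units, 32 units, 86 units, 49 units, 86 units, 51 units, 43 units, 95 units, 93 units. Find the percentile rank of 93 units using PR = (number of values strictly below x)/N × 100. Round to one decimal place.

N = 10.
Strictly below 93: 6. Equal to 93: 3.
PR = 6/10 × 100 = 60.0

60.0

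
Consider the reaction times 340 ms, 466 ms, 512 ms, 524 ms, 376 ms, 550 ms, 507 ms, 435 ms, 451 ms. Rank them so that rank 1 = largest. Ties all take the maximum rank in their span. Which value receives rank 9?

340

Sorted (descending): 550, 524, 512, 507, 466, 451, 435, 376, 340
No ties — each value takes its position as its rank.
Rank 9 → value 340.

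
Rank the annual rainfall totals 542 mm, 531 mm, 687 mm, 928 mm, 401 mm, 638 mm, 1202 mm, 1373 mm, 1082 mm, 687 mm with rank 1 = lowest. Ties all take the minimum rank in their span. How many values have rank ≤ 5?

6

Sorted (ascending): 401, 531, 542, 638, 687, 687, 928, 1082, 1202, 1373
The 2 values of 687 occupy positions 5–6 → each gets rank 5.
Ranks ≤ 5: {1, 2, 3, 4, 5, 5} → 6 values.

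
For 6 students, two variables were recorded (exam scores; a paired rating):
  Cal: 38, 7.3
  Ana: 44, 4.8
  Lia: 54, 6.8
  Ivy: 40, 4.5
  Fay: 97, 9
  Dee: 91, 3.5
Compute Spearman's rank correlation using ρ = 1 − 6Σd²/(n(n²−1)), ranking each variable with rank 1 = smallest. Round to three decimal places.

0.086

Ranks of variable 1: 1, 3, 4, 2, 6, 5
Ranks of variable 2: 5, 3, 4, 2, 6, 1
d = r₁ − r₂: -4, 0, 0, 0, 0, 4
d²: 16, 0, 0, 0, 0, 16; Σd² = 32
ρ = 1 − 6·32/(6·35) = 1 − 192/210 = 0.086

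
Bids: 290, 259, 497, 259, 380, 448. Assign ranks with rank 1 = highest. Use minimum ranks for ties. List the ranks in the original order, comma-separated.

Sorted (descending): 497, 448, 380, 290, 259, 259
The 2 values of 259 occupy positions 5–6 → each gets rank 5.

4, 5, 1, 5, 3, 2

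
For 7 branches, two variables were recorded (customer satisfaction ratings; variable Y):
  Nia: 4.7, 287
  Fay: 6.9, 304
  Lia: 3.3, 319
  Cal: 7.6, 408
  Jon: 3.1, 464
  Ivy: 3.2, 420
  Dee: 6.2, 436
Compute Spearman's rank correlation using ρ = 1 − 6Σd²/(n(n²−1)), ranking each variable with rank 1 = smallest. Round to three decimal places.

Ranks of variable 1: 4, 6, 3, 7, 1, 2, 5
Ranks of variable 2: 1, 2, 3, 4, 7, 5, 6
d = r₁ − r₂: 3, 4, 0, 3, -6, -3, -1
d²: 9, 16, 0, 9, 36, 9, 1; Σd² = 80
ρ = 1 − 6·80/(7·48) = 1 − 480/336 = -0.429

-0.429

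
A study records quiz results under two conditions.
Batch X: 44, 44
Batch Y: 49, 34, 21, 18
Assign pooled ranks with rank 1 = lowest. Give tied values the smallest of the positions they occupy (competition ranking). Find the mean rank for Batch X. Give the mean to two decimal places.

4.00

Sorted (ascending): 18, 21, 34, 44, 44, 49
The 2 values of 44 occupy positions 4–5 → each gets rank 4.
Batch X values → pooled ranks: 44→4, 44→4
Mean rank = (4 + 4) / 2 = 4.00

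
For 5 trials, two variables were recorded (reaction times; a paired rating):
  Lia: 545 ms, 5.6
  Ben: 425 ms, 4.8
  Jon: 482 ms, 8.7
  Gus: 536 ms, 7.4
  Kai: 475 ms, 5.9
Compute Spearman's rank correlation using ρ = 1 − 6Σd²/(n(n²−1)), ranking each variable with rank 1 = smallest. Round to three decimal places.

0.300

Ranks of variable 1: 5, 1, 3, 4, 2
Ranks of variable 2: 2, 1, 5, 4, 3
d = r₁ − r₂: 3, 0, -2, 0, -1
d²: 9, 0, 4, 0, 1; Σd² = 14
ρ = 1 − 6·14/(5·24) = 1 − 84/120 = 0.300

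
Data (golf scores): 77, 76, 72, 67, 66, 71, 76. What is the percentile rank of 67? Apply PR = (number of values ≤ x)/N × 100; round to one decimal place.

28.6

N = 7.
Strictly below 67: 1. Equal to 67: 1.
PR = 2/7 × 100 = 28.6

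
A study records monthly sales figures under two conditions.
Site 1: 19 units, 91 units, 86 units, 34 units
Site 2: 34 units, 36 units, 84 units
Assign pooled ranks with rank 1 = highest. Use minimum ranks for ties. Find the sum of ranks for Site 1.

Sorted (descending): 91, 86, 84, 36, 34, 34, 19
The 2 values of 34 occupy positions 5–6 → each gets rank 5.
Site 1 values → pooled ranks: 19→7, 91→1, 86→2, 34→5
Rank sum = 7 + 1 + 2 + 5 = 15

15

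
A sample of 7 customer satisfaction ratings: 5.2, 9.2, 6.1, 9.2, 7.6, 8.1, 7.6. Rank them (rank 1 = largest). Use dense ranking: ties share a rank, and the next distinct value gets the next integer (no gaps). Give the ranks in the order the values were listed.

Sorted (descending): 9.2, 9.2, 8.1, 7.6, 7.6, 6.1, 5.2
The 2 values of 9.2 share dense rank 1.
The 2 values of 7.6 share dense rank 3.
Remaining distinct values take the next consecutive integers.

5, 1, 4, 1, 3, 2, 3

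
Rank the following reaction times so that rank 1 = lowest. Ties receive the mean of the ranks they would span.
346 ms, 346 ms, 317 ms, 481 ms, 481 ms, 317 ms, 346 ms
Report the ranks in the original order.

4, 4, 1.5, 6.5, 6.5, 1.5, 4

Sorted (ascending): 317, 317, 346, 346, 346, 481, 481
The 2 values of 317 occupy positions 1–2 → average rank (1+2)/2 = 1.5.
The 3 values of 346 occupy positions 3–5 → average rank 4.
The 2 values of 481 occupy positions 6–7 → average rank (6+7)/2 = 6.5.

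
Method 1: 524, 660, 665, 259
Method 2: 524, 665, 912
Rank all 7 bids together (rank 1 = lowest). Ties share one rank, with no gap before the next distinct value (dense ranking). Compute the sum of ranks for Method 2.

11

Sorted (ascending): 259, 524, 524, 660, 665, 665, 912
The 2 values of 524 share dense rank 2.
The 2 values of 665 share dense rank 4.
Remaining distinct values take the next consecutive integers.
Method 2 values → pooled ranks: 524→2, 665→4, 912→5
Rank sum = 2 + 4 + 5 = 11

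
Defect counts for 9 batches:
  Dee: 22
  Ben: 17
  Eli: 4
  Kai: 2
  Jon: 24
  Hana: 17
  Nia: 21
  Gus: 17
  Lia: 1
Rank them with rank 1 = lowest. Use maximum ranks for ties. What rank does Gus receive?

Sorted (ascending): 1, 2, 4, 17, 17, 17, 21, 22, 24
The 3 values of 17 occupy positions 4–6 → each gets rank 6.
Gus has value 17 → rank 6.

6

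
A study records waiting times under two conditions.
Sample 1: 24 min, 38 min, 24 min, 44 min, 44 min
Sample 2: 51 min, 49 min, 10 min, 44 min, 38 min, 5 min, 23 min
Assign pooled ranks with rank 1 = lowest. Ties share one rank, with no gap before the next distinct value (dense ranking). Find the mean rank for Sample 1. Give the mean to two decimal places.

Sorted (ascending): 5, 10, 23, 24, 24, 38, 38, 44, 44, 44, 49, 51
The 2 values of 24 share dense rank 4.
The 2 values of 38 share dense rank 5.
The 3 values of 44 share dense rank 6.
Remaining distinct values take the next consecutive integers.
Sample 1 values → pooled ranks: 24→4, 38→5, 24→4, 44→6, 44→6
Mean rank = (4 + 5 + 4 + 6 + 6) / 5 = 5.00

5.00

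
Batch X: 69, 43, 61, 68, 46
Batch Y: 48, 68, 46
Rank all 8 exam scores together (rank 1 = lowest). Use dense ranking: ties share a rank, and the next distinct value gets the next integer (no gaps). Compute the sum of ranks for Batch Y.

10

Sorted (ascending): 43, 46, 46, 48, 61, 68, 68, 69
The 2 values of 46 share dense rank 2.
The 2 values of 68 share dense rank 5.
Remaining distinct values take the next consecutive integers.
Batch Y values → pooled ranks: 48→3, 68→5, 46→2
Rank sum = 3 + 5 + 2 = 10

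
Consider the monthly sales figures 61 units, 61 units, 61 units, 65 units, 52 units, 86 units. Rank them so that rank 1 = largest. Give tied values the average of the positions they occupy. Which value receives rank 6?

52

Sorted (descending): 86, 65, 61, 61, 61, 52
The 3 values of 61 occupy positions 3–5 → average rank 4.
Rank 6 → value 52.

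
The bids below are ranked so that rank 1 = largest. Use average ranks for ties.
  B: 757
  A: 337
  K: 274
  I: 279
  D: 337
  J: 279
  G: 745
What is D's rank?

3.5

Sorted (descending): 757, 745, 337, 337, 279, 279, 274
The 2 values of 337 occupy positions 3–4 → average rank (3+4)/2 = 3.5.
The 2 values of 279 occupy positions 5–6 → average rank (5+6)/2 = 5.5.
D has value 337 → rank 3.5.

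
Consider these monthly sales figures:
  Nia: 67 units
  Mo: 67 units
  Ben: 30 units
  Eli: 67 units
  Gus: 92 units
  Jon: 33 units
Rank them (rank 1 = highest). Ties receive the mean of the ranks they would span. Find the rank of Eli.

Sorted (descending): 92, 67, 67, 67, 33, 30
The 3 values of 67 occupy positions 2–4 → average rank 3.
Eli has value 67 units → rank 3.

3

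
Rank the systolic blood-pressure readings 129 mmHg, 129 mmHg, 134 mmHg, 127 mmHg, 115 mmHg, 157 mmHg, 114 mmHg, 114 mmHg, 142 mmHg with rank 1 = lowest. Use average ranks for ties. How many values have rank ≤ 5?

Sorted (ascending): 114, 114, 115, 127, 129, 129, 134, 142, 157
The 2 values of 114 occupy positions 1–2 → average rank (1+2)/2 = 1.5.
The 2 values of 129 occupy positions 5–6 → average rank (5+6)/2 = 5.5.
Ranks ≤ 5: {1.5, 1.5, 3, 4} → 4 values.

4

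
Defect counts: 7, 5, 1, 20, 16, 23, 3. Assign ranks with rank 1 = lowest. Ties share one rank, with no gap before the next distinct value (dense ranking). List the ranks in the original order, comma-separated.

Sorted (ascending): 1, 3, 5, 7, 16, 20, 23
No ties — each value takes its position as its rank.

4, 3, 1, 6, 5, 7, 2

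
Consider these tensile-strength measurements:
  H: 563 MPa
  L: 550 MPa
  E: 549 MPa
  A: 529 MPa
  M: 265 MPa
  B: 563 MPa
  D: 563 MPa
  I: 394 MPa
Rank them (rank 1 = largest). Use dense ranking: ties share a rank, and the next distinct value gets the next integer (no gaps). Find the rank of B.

1

Sorted (descending): 563, 563, 563, 550, 549, 529, 394, 265
The 3 values of 563 share dense rank 1.
Remaining distinct values take the next consecutive integers.
B has value 563 MPa → rank 1.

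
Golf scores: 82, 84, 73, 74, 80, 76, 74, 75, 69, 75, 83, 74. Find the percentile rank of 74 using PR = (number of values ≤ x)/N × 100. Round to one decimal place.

41.7

N = 12.
Strictly below 74: 2. Equal to 74: 3.
PR = 5/12 × 100 = 41.7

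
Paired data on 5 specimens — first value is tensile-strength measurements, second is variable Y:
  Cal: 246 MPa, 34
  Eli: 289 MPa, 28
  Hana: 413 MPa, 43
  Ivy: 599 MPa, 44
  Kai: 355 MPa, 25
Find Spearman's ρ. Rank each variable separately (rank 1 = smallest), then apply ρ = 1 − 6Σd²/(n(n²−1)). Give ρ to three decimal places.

Ranks of variable 1: 1, 2, 4, 5, 3
Ranks of variable 2: 3, 2, 4, 5, 1
d = r₁ − r₂: -2, 0, 0, 0, 2
d²: 4, 0, 0, 0, 4; Σd² = 8
ρ = 1 − 6·8/(5·24) = 1 − 48/120 = 0.600

0.600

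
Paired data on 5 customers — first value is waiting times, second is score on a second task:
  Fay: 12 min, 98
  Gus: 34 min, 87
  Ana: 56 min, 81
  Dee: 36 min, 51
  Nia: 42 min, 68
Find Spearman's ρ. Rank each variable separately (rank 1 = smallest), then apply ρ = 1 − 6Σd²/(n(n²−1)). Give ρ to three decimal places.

Ranks of variable 1: 1, 2, 5, 3, 4
Ranks of variable 2: 5, 4, 3, 1, 2
d = r₁ − r₂: -4, -2, 2, 2, 2
d²: 16, 4, 4, 4, 4; Σd² = 32
ρ = 1 − 6·32/(5·24) = 1 − 192/120 = -0.600

-0.600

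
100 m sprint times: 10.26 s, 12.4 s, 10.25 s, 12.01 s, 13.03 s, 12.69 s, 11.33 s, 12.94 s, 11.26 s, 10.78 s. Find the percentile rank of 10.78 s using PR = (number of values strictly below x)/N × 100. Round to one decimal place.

20.0

N = 10.
Strictly below 10.78: 2. Equal to 10.78: 1.
PR = 2/10 × 100 = 20.0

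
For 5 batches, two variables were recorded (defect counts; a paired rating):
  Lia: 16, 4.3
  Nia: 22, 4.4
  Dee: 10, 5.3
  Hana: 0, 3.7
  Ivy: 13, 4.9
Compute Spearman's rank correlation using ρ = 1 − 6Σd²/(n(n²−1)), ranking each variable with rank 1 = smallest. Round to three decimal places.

Ranks of variable 1: 4, 5, 2, 1, 3
Ranks of variable 2: 2, 3, 5, 1, 4
d = r₁ − r₂: 2, 2, -3, 0, -1
d²: 4, 4, 9, 0, 1; Σd² = 18
ρ = 1 − 6·18/(5·24) = 1 − 108/120 = 0.100

0.100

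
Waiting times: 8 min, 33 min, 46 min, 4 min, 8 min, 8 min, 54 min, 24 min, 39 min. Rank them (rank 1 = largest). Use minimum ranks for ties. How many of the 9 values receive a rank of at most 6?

Sorted (descending): 54, 46, 39, 33, 24, 8, 8, 8, 4
The 3 values of 8 occupy positions 6–8 → each gets rank 6.
Ranks ≤ 6: {1, 2, 3, 4, 5, 6, 6, 6} → 8 values.

8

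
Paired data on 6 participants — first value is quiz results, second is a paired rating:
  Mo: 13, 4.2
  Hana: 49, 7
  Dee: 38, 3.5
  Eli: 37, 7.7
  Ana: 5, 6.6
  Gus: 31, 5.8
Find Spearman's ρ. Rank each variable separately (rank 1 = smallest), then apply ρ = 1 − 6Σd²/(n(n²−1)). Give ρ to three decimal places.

Ranks of variable 1: 2, 6, 5, 4, 1, 3
Ranks of variable 2: 2, 5, 1, 6, 4, 3
d = r₁ − r₂: 0, 1, 4, -2, -3, 0
d²: 0, 1, 16, 4, 9, 0; Σd² = 30
ρ = 1 − 6·30/(6·35) = 1 − 180/210 = 0.143

0.143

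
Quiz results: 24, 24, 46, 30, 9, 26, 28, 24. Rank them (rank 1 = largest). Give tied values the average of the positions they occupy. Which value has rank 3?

28

Sorted (descending): 46, 30, 28, 26, 24, 24, 24, 9
The 3 values of 24 occupy positions 5–7 → average rank 6.
Rank 3 → value 28.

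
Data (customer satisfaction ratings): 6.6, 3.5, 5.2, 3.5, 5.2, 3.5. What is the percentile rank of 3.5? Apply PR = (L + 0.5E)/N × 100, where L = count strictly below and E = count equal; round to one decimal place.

N = 6.
Strictly below 3.5: 0. Equal to 3.5: 3.
PR = (0 + 0.5·3)/6 × 100 = 25.0

25.0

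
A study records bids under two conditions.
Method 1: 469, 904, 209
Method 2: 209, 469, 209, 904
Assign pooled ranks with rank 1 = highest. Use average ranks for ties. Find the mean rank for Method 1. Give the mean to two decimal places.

Sorted (descending): 904, 904, 469, 469, 209, 209, 209
The 2 values of 904 occupy positions 1–2 → average rank (1+2)/2 = 1.5.
The 2 values of 469 occupy positions 3–4 → average rank (3+4)/2 = 3.5.
The 3 values of 209 occupy positions 5–7 → average rank 6.
Method 1 values → pooled ranks: 469→3.5, 904→1.5, 209→6
Mean rank = (3.5 + 1.5 + 6) / 3 = 3.67

3.67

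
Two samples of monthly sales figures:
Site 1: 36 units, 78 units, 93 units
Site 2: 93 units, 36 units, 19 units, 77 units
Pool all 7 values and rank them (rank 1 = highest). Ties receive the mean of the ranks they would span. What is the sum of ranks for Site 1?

Sorted (descending): 93, 93, 78, 77, 36, 36, 19
The 2 values of 93 occupy positions 1–2 → average rank (1+2)/2 = 1.5.
The 2 values of 36 occupy positions 5–6 → average rank (5+6)/2 = 5.5.
Site 1 values → pooled ranks: 36→5.5, 78→3, 93→1.5
Rank sum = 5.5 + 3 + 1.5 = 10

10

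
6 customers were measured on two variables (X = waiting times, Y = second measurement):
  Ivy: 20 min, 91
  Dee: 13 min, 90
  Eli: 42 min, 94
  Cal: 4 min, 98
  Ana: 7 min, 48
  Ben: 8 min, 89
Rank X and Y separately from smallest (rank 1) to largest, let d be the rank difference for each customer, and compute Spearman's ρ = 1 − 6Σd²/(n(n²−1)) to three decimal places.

0.143

Ranks of variable 1: 5, 4, 6, 1, 2, 3
Ranks of variable 2: 4, 3, 5, 6, 1, 2
d = r₁ − r₂: 1, 1, 1, -5, 1, 1
d²: 1, 1, 1, 25, 1, 1; Σd² = 30
ρ = 1 − 6·30/(6·35) = 1 − 180/210 = 0.143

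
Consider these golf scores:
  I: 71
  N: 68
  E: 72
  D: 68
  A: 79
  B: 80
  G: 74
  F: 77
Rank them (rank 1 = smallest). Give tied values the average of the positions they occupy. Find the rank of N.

1.5

Sorted (ascending): 68, 68, 71, 72, 74, 77, 79, 80
The 2 values of 68 occupy positions 1–2 → average rank (1+2)/2 = 1.5.
N has value 68 → rank 1.5.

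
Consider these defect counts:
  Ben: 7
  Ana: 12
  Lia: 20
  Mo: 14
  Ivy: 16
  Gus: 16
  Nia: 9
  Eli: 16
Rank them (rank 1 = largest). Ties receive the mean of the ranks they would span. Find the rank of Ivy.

3

Sorted (descending): 20, 16, 16, 16, 14, 12, 9, 7
The 3 values of 16 occupy positions 2–4 → average rank 3.
Ivy has value 16 → rank 3.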